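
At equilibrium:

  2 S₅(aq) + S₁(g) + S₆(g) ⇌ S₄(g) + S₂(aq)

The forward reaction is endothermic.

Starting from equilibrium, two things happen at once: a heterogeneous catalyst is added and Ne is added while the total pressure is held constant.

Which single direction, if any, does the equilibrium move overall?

left

A catalyst speeds both forward and reverse rates equally; it changes neither Q nor K — no shift from this change.
Adding inert gas at constant total pressure expands the volume and lowers every reacting partial pressure. With Δn_gas = 1 − 2 = -1, Q moves away from K toward the side with fewer gas moles, so the system shifts toward the side with more gas moles — to the left.
Only the nonzero effect(s) matter; the net shift is to the left.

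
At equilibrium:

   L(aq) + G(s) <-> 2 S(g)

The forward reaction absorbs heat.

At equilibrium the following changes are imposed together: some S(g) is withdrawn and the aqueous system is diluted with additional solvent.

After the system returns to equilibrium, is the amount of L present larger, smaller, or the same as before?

cannot be determined

Removing S (g), a product, drives the reaction to the right.
Dilution lowers every aqueous concentration by the same factor. Δn_aq = 0 − 1 = -1, so the system shifts toward the side with more dissolved moles — to the left.
The two effects oppose each other, so the net shift — and hence the change in L — cannot be determined from the given information.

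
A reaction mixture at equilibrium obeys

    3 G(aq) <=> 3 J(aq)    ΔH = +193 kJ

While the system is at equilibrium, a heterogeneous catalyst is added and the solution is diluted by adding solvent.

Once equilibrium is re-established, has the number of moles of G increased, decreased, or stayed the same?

unchanged

A catalyst speeds both forward and reverse rates equally; it changes neither Q nor K — no shift from this change.
Dilution scales every aqueous concentration by the same factor. Δn_aq = 3 − 3 = 0, so Q is unchanged — no shift.
No net shift occurs, so the amount of G is unchanged.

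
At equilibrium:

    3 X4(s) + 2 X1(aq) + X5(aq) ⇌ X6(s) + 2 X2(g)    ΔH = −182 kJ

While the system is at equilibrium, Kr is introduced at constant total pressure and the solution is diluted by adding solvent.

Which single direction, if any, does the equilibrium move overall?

Adding inert gas at constant total pressure expands the volume and lowers every reacting partial pressure. With Δn_gas = 2 − 0 = +2, Q moves away from K toward the side with fewer gas moles, so the system shifts toward the side with more gas moles — to the right.
Dilution lowers every aqueous concentration by the same factor. Δn_aq = 0 − 3 = -3, so the system shifts toward the side with more dissolved moles — to the left.
The individual effects push in opposite directions; without quantitative information the net direction cannot be determined.

cannot be determined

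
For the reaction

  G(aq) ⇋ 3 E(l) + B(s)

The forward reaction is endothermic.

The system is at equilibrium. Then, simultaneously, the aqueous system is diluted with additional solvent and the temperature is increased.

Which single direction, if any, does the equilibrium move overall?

Dilution lowers every aqueous concentration by the same factor. Δn_aq = 0 − 1 = -1, so the system shifts toward the side with more dissolved moles — to the left.
The forward reaction is endothermic. Raising T favours the endothermic direction — shift to the right.
The individual effects push in opposite directions; without quantitative information the net direction cannot be determined.

cannot be determined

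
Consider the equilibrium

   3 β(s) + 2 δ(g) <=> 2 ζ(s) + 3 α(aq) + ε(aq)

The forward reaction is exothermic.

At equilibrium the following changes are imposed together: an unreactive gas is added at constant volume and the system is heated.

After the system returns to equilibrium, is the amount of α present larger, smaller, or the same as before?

At constant volume, adding an inert gas leaves every reacting species' partial pressure unchanged, so Q is unchanged — no shift from this change.
The forward reaction is exothermic. Raising T favours the endothermic direction — shift to the left.
The net shift is to the left. α is a product, so its amount decreases.

decreases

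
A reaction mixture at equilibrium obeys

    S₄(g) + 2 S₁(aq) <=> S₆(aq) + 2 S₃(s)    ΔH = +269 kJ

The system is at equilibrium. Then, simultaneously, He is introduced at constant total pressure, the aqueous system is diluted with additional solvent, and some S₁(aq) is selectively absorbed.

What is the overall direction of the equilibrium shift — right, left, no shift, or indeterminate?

Adding inert gas at constant total pressure expands the volume and lowers every reacting partial pressure. With Δn_gas = 0 − 1 = -1, Q moves away from K toward the side with fewer gas moles, so the system shifts toward the side with more gas moles — to the left.
Dilution lowers every aqueous concentration by the same factor. Δn_aq = 1 − 2 = -1, so the system shifts toward the side with more dissolved moles — to the left.
Removing S₁ (aq), a reactant, drives the reaction to the left.
All effects act in the same direction — net shift to the left.

left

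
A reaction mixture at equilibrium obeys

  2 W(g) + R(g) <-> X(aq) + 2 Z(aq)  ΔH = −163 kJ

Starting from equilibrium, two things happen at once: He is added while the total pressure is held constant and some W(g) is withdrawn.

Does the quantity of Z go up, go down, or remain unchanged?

Adding inert gas at constant total pressure expands the volume and lowers every reacting partial pressure. With Δn_gas = 0 − 3 = -3, Q moves away from K toward the side with fewer gas moles, so the system shifts toward the side with more gas moles — to the left.
Removing W (g), a reactant, drives the reaction to the left.
The net shift is to the left. Z is a product, so its amount decreases.

decreases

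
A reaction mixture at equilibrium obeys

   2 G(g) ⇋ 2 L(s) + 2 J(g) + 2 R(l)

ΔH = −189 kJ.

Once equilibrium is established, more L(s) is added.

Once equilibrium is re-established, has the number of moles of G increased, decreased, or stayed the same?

L is a pure solid; its activity is 1 regardless of amount, so Q is unaffected — no shift from this change.
No net shift occurs, so the amount of G is unchanged.

unchanged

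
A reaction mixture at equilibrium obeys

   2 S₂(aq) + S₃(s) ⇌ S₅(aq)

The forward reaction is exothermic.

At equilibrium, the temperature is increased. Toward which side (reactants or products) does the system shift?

left

The forward reaction is exothermic. Raising T favours the endothermic direction — shift to the left.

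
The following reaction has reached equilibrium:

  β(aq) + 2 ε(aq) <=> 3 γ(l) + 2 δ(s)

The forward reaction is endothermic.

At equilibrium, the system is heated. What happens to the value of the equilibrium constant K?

K depends on temperature via the van 't Hoff relation. The forward reaction is endothermic, so raising T increases K.

increases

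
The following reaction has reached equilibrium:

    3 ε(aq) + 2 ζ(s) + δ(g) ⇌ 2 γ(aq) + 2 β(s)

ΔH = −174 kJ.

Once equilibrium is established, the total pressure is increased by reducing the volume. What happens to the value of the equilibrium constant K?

unchanged

The equilibrium constant depends only on temperature. This perturbation may move the position of equilibrium, but since T is unchanged, K itself is unchanged.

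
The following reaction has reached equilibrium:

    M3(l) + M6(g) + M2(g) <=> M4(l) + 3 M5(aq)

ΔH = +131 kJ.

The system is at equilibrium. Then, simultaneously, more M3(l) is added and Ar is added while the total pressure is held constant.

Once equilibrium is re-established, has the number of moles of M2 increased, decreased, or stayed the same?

M3 is a pure liquid; its activity is 1 regardless of amount, so Q is unaffected — no shift from this change.
Adding inert gas at constant total pressure expands the volume and lowers every reacting partial pressure. With Δn_gas = 0 − 2 = -2, Q moves away from K toward the side with fewer gas moles, so the system shifts toward the side with more gas moles — to the left.
The net shift is to the left. M2 is a reactant, so its amount increases.

increases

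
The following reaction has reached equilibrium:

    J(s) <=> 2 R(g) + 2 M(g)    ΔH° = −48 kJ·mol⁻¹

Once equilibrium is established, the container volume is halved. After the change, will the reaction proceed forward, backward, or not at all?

left

Gas moles: reactants 0, products 4 (Δn_gas = +4). Compression shifts the system toward the side with fewer moles of gas — to the left.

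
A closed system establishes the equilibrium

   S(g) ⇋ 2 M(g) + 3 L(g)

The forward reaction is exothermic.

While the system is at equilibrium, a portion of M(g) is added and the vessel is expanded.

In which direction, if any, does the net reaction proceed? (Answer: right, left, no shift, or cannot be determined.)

cannot be determined

Adding M (g), a product, drives the reaction to the left.
Gas moles: reactants 1, products 5 (Δn_gas = +4). Expansion shifts the system toward the side with more moles of gas — to the right.
The individual effects push in opposite directions; without quantitative information the net direction cannot be determined.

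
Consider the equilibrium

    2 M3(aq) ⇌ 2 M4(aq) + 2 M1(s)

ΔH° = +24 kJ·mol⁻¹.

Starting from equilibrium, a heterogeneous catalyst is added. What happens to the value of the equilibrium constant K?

The equilibrium constant depends only on temperature. This perturbation changes neither the position of equilibrium nor K.

unchanged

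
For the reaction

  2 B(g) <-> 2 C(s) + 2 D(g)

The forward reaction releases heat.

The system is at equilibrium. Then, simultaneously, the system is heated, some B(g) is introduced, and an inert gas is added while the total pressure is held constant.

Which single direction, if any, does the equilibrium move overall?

The forward reaction is exothermic. Raising T favours the endothermic direction — shift to the left.
Adding B (g), a reactant, drives the reaction to the right.
Adding inert gas at constant total pressure expands the volume, scaling every reacting partial pressure by the same factor. Δn_gas = 2 − 2 = 0, so Q is unchanged — no shift.
The individual effects push in opposite directions; without quantitative information the net direction cannot be determined.

cannot be determined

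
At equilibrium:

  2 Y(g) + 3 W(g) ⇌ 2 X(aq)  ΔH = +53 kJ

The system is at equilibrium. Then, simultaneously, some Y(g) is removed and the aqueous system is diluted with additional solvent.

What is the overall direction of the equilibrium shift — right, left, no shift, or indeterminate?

cannot be determined

Removing Y (g), a reactant, drives the reaction to the left.
Dilution lowers every aqueous concentration by the same factor. Δn_aq = 2 − 0 = +2, so the system shifts toward the side with more dissolved moles — to the right.
The individual effects push in opposite directions; without quantitative information the net direction cannot be determined.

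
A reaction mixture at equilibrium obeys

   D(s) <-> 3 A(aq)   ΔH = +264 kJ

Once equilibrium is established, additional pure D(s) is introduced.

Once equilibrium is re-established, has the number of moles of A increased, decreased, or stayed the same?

unchanged

D is a pure solid; its activity is 1 regardless of amount, so Q is unaffected — no shift from this change.
No net shift occurs, so the amount of A is unchanged.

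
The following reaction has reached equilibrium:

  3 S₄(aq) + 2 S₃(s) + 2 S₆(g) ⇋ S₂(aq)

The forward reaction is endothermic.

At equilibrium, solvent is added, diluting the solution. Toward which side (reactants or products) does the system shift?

Dilution lowers every aqueous concentration by the same factor. Δn_aq = 1 − 3 = -2, so the system shifts toward the side with more dissolved moles — to the left.

left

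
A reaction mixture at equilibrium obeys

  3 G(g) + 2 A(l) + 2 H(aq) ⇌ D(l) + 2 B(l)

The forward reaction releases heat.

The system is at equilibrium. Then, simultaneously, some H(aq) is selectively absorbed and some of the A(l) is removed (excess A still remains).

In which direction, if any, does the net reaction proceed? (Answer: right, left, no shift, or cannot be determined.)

Removing H (aq), a reactant, drives the reaction to the left.
A is a pure liquid; its activity is 1 regardless of amount, so Q is unaffected — no shift from this change.
Only the nonzero effect(s) matter; the net shift is to the left.

left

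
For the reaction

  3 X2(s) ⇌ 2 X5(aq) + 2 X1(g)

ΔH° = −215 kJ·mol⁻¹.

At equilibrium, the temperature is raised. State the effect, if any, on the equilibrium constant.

decreases

K depends on temperature via the van 't Hoff relation. The forward reaction is exothermic, so raising T decreases K.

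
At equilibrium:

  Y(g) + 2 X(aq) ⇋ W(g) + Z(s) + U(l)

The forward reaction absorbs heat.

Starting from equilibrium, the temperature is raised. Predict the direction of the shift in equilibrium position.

right

The forward reaction is endothermic. Raising T favours the endothermic direction — shift to the right.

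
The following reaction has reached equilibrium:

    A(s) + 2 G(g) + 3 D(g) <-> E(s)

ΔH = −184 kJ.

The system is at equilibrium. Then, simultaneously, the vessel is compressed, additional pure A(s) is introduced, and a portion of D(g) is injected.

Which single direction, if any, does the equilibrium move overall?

right

Gas moles: reactants 5, products 0 (Δn_gas = -5). Compression shifts the system toward the side with fewer moles of gas — to the right.
A is a pure solid; its activity is 1 regardless of amount, so Q is unaffected — no shift from this change.
Adding D (g), a reactant, drives the reaction to the right.
Only the nonzero effect(s) matter; the net shift is to the right.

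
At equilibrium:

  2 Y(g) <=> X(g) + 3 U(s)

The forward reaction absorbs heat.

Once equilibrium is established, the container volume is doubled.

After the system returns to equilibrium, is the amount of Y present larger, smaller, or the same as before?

increases

Gas moles: reactants 2, products 1 (Δn_gas = -1). Expansion shifts the system toward the side with more moles of gas — to the left.
The net shift is to the left. Y is a reactant, so its amount increases.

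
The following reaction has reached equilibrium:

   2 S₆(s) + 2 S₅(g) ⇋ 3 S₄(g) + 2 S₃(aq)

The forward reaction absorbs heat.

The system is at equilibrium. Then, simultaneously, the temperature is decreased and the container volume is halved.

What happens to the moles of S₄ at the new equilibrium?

The forward reaction is endothermic. Lowering T favours the exothermic direction — shift to the left.
Gas moles: reactants 2, products 3 (Δn_gas = +1). Compression shifts the system toward the side with fewer moles of gas — to the left.
The net shift is to the left. S₄ is a product, so its amount decreases.

decreases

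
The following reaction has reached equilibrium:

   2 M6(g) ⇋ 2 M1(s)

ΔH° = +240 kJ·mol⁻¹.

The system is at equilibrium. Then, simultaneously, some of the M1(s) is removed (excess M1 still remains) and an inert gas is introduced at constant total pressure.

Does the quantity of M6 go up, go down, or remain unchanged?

M1 is a pure solid; its activity is 1 regardless of amount, so Q is unaffected — no shift from this change.
Adding inert gas at constant total pressure expands the volume and lowers every reacting partial pressure. With Δn_gas = 0 − 2 = -2, Q moves away from K toward the side with fewer gas moles, so the system shifts toward the side with more gas moles — to the left.
The net shift is to the left. M6 is a reactant, so its amount increases.

increases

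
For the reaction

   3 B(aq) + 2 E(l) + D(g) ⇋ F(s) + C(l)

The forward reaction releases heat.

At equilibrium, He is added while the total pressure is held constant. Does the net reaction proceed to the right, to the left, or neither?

Adding inert gas at constant total pressure expands the volume and lowers every reacting partial pressure. With Δn_gas = 0 − 1 = -1, Q moves away from K toward the side with fewer gas moles, so the system shifts toward the side with more gas moles — to the left.

left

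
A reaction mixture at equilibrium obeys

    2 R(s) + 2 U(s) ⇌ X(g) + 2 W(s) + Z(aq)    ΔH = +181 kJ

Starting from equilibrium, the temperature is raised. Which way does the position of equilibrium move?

right

The forward reaction is endothermic. Raising T favours the endothermic direction — shift to the right.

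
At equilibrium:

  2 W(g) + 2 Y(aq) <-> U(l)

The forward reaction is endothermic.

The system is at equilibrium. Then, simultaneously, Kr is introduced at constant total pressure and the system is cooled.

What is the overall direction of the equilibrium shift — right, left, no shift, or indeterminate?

left

Adding inert gas at constant total pressure expands the volume and lowers every reacting partial pressure. With Δn_gas = 0 − 2 = -2, Q moves away from K toward the side with fewer gas moles, so the system shifts toward the side with more gas moles — to the left.
The forward reaction is endothermic. Lowering T favours the exothermic direction — shift to the left.
All effects act in the same direction — net shift to the left.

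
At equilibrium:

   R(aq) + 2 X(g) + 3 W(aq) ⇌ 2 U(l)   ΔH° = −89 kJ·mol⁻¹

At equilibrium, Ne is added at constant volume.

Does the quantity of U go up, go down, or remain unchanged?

At constant volume, adding an inert gas leaves every reacting species' partial pressure unchanged, so Q is unchanged — no shift from this change.
No net shift occurs, so the amount of U is unchanged.

unchanged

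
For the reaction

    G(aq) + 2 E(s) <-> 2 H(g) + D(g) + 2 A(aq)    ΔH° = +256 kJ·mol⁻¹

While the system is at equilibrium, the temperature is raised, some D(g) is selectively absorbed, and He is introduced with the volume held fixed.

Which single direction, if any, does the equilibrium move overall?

right

The forward reaction is endothermic. Raising T favours the endothermic direction — shift to the right.
Removing D (g), a product, drives the reaction to the right.
At constant volume, adding an inert gas leaves every reacting species' partial pressure unchanged, so Q is unchanged — no shift from this change.
Only the nonzero effect(s) matter; the net shift is to the right.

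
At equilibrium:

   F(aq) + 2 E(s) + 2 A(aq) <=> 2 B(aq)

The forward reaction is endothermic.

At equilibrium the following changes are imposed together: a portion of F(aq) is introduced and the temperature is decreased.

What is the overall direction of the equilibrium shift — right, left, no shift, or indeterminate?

cannot be determined

Adding F (aq), a reactant, drives the reaction to the right.
The forward reaction is endothermic. Lowering T favours the exothermic direction — shift to the left.
The individual effects push in opposite directions; without quantitative information the net direction cannot be determined.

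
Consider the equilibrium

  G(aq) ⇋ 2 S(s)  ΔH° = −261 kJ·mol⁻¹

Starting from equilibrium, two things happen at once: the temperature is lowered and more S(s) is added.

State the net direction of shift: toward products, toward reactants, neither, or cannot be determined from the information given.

right

The forward reaction is exothermic. Lowering T favours the exothermic direction — shift to the right.
S is a pure solid; its activity is 1 regardless of amount, so Q is unaffected — no shift from this change.
Only the nonzero effect(s) matter; the net shift is to the right.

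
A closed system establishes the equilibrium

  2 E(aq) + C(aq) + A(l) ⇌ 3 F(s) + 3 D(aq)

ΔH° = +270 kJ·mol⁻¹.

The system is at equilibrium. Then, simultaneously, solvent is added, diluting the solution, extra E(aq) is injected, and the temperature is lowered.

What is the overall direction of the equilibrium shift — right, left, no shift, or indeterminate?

Dilution scales every aqueous concentration by the same factor. Δn_aq = 3 − 3 = 0, so Q is unchanged — no shift.
Adding E (aq), a reactant, drives the reaction to the right.
The forward reaction is endothermic. Lowering T favours the exothermic direction — shift to the left.
The individual effects push in opposite directions; without quantitative information the net direction cannot be determined.

cannot be determined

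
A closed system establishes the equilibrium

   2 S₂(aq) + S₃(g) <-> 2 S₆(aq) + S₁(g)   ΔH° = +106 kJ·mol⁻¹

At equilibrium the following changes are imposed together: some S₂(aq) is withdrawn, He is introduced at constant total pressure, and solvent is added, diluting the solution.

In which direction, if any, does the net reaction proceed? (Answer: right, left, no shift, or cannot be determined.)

left

Removing S₂ (aq), a reactant, drives the reaction to the left.
Adding inert gas at constant total pressure expands the volume, scaling every reacting partial pressure by the same factor. Δn_gas = 1 − 1 = 0, so Q is unchanged — no shift.
Dilution scales every aqueous concentration by the same factor. Δn_aq = 2 − 2 = 0, so Q is unchanged — no shift.
Only the nonzero effect(s) matter; the net shift is to the left.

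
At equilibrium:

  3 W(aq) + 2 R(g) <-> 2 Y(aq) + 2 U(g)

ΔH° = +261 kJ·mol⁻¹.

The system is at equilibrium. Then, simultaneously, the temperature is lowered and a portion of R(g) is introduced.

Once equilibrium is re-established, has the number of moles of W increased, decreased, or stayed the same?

The forward reaction is endothermic. Lowering T favours the exothermic direction — shift to the left.
Adding R (g), a reactant, drives the reaction to the right.
The two effects oppose each other, so the net shift — and hence the change in W — cannot be determined from the given information.

cannot be determined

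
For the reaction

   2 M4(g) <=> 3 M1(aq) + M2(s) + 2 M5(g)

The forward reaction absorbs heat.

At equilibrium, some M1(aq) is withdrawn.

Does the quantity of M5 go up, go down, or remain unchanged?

increases

Removing M1 (aq), a product, drives the reaction to the right.
The net shift is to the right. M5 is a product, so its amount increases.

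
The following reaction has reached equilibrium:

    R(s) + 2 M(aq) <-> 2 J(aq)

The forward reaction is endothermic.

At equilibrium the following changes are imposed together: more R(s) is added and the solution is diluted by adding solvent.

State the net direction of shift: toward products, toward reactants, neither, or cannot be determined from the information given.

no shift

R is a pure solid; its activity is 1 regardless of amount, so Q is unaffected — no shift from this change.
Dilution scales every aqueous concentration by the same factor. Δn_aq = 2 − 2 = 0, so Q is unchanged — no shift.
None of the changes alters Q relative to K, so there is no net shift.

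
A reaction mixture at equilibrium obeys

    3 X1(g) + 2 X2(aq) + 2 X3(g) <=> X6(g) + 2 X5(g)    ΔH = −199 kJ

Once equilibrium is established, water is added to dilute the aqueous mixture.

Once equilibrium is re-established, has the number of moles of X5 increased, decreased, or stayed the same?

Dilution lowers every aqueous concentration by the same factor. Δn_aq = 0 − 2 = -2, so the system shifts toward the side with more dissolved moles — to the left.
The net shift is to the left. X5 is a product, so its amount decreases.

decreases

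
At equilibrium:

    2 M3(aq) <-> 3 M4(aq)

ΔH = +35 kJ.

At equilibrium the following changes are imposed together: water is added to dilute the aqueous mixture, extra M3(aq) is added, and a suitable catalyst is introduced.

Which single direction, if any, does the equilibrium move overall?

right

Dilution lowers every aqueous concentration by the same factor. Δn_aq = 3 − 2 = +1, so the system shifts toward the side with more dissolved moles — to the right.
Adding M3 (aq), a reactant, drives the reaction to the right.
A catalyst speeds both forward and reverse rates equally; it changes neither Q nor K — no shift from this change.
Only the nonzero effect(s) matter; the net shift is to the right.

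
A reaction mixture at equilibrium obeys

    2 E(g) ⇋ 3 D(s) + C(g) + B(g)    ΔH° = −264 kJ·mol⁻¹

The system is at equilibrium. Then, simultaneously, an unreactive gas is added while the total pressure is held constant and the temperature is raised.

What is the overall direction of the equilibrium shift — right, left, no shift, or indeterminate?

Adding inert gas at constant total pressure expands the volume, scaling every reacting partial pressure by the same factor. Δn_gas = 2 − 2 = 0, so Q is unchanged — no shift.
The forward reaction is exothermic. Raising T favours the endothermic direction — shift to the left.
Only the nonzero effect(s) matter; the net shift is to the left.

left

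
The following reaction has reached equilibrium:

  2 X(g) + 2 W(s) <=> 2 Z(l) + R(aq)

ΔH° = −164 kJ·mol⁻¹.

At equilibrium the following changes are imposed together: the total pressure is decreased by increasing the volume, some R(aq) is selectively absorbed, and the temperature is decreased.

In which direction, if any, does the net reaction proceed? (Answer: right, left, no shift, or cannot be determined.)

Gas moles: reactants 2, products 0 (Δn_gas = -2). Expansion shifts the system toward the side with more moles of gas — to the left.
Removing R (aq), a product, drives the reaction to the right.
The forward reaction is exothermic. Lowering T favours the exothermic direction — shift to the right.
The individual effects push in opposite directions; without quantitative information the net direction cannot be determined.

cannot be determined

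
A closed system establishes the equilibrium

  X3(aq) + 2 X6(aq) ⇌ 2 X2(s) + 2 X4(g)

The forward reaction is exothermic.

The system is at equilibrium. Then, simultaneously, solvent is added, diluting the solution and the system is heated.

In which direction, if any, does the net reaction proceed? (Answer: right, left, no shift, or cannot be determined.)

left

Dilution lowers every aqueous concentration by the same factor. Δn_aq = 0 − 3 = -3, so the system shifts toward the side with more dissolved moles — to the left.
The forward reaction is exothermic. Raising T favours the endothermic direction — shift to the left.
All effects act in the same direction — net shift to the left.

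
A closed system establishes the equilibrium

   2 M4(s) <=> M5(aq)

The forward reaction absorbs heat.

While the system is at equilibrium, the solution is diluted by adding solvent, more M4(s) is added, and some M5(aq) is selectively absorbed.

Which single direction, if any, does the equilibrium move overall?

Dilution lowers every aqueous concentration by the same factor. Δn_aq = 1 − 0 = +1, so the system shifts toward the side with more dissolved moles — to the right.
M4 is a pure solid; its activity is 1 regardless of amount, so Q is unaffected — no shift from this change.
Removing M5 (aq), a product, drives the reaction to the right.
Only the nonzero effect(s) matter; the net shift is to the right.

right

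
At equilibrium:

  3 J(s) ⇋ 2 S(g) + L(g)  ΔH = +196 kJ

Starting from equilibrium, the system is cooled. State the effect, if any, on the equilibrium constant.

K depends on temperature via the van 't Hoff relation. The forward reaction is endothermic, so lowering T decreases K.

decreases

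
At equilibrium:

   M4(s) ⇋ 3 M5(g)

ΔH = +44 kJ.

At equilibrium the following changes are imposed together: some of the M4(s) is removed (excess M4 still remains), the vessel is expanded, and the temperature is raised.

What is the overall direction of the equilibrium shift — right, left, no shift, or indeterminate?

M4 is a pure solid; its activity is 1 regardless of amount, so Q is unaffected — no shift from this change.
Gas moles: reactants 0, products 3 (Δn_gas = +3). Expansion shifts the system toward the side with more moles of gas — to the right.
The forward reaction is endothermic. Raising T favours the endothermic direction — shift to the right.
Only the nonzero effect(s) matter; the net shift is to the right.

right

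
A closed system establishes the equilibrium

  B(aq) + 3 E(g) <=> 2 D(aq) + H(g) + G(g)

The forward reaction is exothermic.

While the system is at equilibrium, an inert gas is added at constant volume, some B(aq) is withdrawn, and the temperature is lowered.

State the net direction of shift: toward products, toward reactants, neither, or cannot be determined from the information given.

cannot be determined

At constant volume, adding an inert gas leaves every reacting species' partial pressure unchanged, so Q is unchanged — no shift from this change.
Removing B (aq), a reactant, drives the reaction to the left.
The forward reaction is exothermic. Lowering T favours the exothermic direction — shift to the right.
The individual effects push in opposite directions; without quantitative information the net direction cannot be determined.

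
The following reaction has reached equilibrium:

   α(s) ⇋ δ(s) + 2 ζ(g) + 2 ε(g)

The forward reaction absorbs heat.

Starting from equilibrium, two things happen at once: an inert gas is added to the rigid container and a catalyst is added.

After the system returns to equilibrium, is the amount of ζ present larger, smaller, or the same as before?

At constant volume, adding an inert gas leaves every reacting species' partial pressure unchanged, so Q is unchanged — no shift from this change.
A catalyst speeds both forward and reverse rates equally; it changes neither Q nor K — no shift from this change.
No net shift occurs, so the amount of ζ is unchanged.

unchanged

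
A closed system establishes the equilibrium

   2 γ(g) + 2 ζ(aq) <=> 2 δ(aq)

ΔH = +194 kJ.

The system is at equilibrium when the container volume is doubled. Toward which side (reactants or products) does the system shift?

Gas moles: reactants 2, products 0 (Δn_gas = -2). Expansion shifts the system toward the side with more moles of gas — to the left.

left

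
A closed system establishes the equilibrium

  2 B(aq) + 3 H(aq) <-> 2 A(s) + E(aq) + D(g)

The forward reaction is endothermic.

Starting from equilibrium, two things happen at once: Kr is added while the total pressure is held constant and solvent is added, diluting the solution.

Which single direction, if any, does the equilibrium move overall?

cannot be determined

Adding inert gas at constant total pressure expands the volume and lowers every reacting partial pressure. With Δn_gas = 1 − 0 = +1, Q moves away from K toward the side with fewer gas moles, so the system shifts toward the side with more gas moles — to the right.
Dilution lowers every aqueous concentration by the same factor. Δn_aq = 1 − 5 = -4, so the system shifts toward the side with more dissolved moles — to the left.
The individual effects push in opposite directions; without quantitative information the net direction cannot be determined.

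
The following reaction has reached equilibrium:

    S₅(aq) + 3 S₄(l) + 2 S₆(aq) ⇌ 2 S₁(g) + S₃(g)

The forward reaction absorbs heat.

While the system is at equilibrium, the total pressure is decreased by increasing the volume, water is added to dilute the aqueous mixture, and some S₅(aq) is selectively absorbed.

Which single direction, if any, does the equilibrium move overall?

cannot be determined

Gas moles: reactants 0, products 3 (Δn_gas = +3). Expansion shifts the system toward the side with more moles of gas — to the right.
Dilution lowers every aqueous concentration by the same factor. Δn_aq = 0 − 3 = -3, so the system shifts toward the side with more dissolved moles — to the left.
Removing S₅ (aq), a reactant, drives the reaction to the left.
The individual effects push in opposite directions; without quantitative information the net direction cannot be determined.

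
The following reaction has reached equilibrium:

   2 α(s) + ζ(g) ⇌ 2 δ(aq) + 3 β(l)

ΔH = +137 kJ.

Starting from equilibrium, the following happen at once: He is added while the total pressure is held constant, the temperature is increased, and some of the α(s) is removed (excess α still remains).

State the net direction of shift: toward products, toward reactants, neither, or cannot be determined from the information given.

Adding inert gas at constant total pressure expands the volume and lowers every reacting partial pressure. With Δn_gas = 0 − 1 = -1, Q moves away from K toward the side with fewer gas moles, so the system shifts toward the side with more gas moles — to the left.
The forward reaction is endothermic. Raising T favours the endothermic direction — shift to the right.
α is a pure solid; its activity is 1 regardless of amount, so Q is unaffected — no shift from this change.
The individual effects push in opposite directions; without quantitative information the net direction cannot be determined.

cannot be determined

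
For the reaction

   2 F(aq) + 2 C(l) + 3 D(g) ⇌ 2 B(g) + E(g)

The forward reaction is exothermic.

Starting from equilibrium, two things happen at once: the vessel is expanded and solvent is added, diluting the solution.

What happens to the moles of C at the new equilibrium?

increases

Gas moles: reactants 3, products 3. Δn_gas = 0, so a volume change leaves Q equal to K — no shift from this change.
Dilution lowers every aqueous concentration by the same factor. Δn_aq = 0 − 2 = -2, so the system shifts toward the side with more dissolved moles — to the left.
The net shift is to the left. C is a reactant, so its amount increases.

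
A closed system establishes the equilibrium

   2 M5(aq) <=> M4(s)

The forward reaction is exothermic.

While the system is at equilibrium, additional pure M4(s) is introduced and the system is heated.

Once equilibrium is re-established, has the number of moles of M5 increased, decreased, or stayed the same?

M4 is a pure solid; its activity is 1 regardless of amount, so Q is unaffected — no shift from this change.
The forward reaction is exothermic. Raising T favours the endothermic direction — shift to the left.
The net shift is to the left. M5 is a reactant, so its amount increases.

increases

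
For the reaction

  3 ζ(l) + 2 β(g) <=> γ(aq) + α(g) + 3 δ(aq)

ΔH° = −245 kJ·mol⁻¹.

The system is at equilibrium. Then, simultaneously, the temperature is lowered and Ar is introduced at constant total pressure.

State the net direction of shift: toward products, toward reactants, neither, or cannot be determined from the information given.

The forward reaction is exothermic. Lowering T favours the exothermic direction — shift to the right.
Adding inert gas at constant total pressure expands the volume and lowers every reacting partial pressure. With Δn_gas = 1 − 2 = -1, Q moves away from K toward the side with fewer gas moles, so the system shifts toward the side with more gas moles — to the left.
The individual effects push in opposite directions; without quantitative information the net direction cannot be determined.

cannot be determined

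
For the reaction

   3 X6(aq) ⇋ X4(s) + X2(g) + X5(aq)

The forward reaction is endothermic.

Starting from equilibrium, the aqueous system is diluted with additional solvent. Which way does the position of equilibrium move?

Dilution lowers every aqueous concentration by the same factor. Δn_aq = 1 − 3 = -2, so the system shifts toward the side with more dissolved moles — to the left.

left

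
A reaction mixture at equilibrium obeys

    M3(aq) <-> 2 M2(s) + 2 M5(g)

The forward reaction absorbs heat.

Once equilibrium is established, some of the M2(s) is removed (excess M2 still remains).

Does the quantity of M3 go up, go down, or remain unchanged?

unchanged

M2 is a pure solid; its activity is 1 regardless of amount, so Q is unaffected — no shift from this change.
No net shift occurs, so the amount of M3 is unchanged.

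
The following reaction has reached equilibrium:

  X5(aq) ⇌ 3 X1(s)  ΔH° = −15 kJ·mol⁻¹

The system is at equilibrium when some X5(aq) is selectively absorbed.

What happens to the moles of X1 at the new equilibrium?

Removing X5 (aq), a reactant, drives the reaction to the left.
The net shift is to the left. X1 is a product, so its amount decreases.

decreases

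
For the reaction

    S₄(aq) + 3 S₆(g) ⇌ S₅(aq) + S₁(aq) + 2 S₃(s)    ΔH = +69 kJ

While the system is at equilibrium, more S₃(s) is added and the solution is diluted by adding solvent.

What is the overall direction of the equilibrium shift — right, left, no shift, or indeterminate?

right

S₃ is a pure solid; its activity is 1 regardless of amount, so Q is unaffected — no shift from this change.
Dilution lowers every aqueous concentration by the same factor. Δn_aq = 2 − 1 = +1, so the system shifts toward the side with more dissolved moles — to the right.
Only the nonzero effect(s) matter; the net shift is to the right.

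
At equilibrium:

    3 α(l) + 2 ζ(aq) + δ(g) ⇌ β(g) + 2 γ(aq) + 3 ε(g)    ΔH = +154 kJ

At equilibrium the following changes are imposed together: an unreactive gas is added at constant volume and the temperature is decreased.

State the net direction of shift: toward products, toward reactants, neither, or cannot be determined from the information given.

left

At constant volume, adding an inert gas leaves every reacting species' partial pressure unchanged, so Q is unchanged — no shift from this change.
The forward reaction is endothermic. Lowering T favours the exothermic direction — shift to the left.
Only the nonzero effect(s) matter; the net shift is to the left.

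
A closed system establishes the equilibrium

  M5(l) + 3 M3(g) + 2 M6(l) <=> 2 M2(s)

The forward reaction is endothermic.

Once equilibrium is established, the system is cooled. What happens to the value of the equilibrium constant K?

K depends on temperature via the van 't Hoff relation. The forward reaction is endothermic, so lowering T decreases K.

decreases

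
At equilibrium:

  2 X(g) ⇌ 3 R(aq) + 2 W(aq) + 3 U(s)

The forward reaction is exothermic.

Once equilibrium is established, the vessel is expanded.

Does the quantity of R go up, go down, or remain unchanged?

Gas moles: reactants 2, products 0 (Δn_gas = -2). Expansion shifts the system toward the side with more moles of gas — to the left.
The net shift is to the left. R is a product, so its amount decreases.

decreases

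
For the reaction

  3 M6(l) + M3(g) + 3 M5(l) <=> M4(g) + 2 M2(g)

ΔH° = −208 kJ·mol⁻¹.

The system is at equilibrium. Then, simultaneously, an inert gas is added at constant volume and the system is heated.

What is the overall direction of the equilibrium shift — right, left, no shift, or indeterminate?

At constant volume, adding an inert gas leaves every reacting species' partial pressure unchanged, so Q is unchanged — no shift from this change.
The forward reaction is exothermic. Raising T favours the endothermic direction — shift to the left.
Only the nonzero effect(s) matter; the net shift is to the left.

left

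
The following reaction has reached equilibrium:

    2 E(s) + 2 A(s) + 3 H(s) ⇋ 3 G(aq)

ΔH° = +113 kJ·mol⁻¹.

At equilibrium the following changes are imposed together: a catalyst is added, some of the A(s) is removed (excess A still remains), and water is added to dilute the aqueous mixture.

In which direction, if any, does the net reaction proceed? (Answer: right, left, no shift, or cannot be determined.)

A catalyst speeds both forward and reverse rates equally; it changes neither Q nor K — no shift from this change.
A is a pure solid; its activity is 1 regardless of amount, so Q is unaffected — no shift from this change.
Dilution lowers every aqueous concentration by the same factor. Δn_aq = 3 − 0 = +3, so the system shifts toward the side with more dissolved moles — to the right.
Only the nonzero effect(s) matter; the net shift is to the right.

right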